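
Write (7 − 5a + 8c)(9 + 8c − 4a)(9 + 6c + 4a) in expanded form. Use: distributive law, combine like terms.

567 + 1530c − 405a + 1344c^2 − 574ac − 112a^2 − 176ac^2 − 168a^2c + 80a^3 + 384c^3

(7 − 5a + 8c)(9 + 8c − 4a)(9 + 6c + 4a)
= (63 + 56c − 28a − 45a − 40ac + 20a^2 + 72c + 64c^2 − 32ac)(9 + 6c + 4a)    [distributive law]
= (63 + 128c − 73a − 72ac + 20a^2 + 64c^2)(9 + 6c + 4a)    [combine like terms]
= 567 + 378c + 252a + 1152c + 768c^2 + 512ac − 657a − 438ac − 292a^2 − 648ac − 432ac^2 − 288a^2c + 180a^2 + 120a^2c + 80a^3 + 576c^2 + 384c^3 + 256ac^2    [distributive law]
= 567 + 1530c − 405a + 1344c^2 − 574ac − 112a^2 − 176ac^2 − 168a^2c + 80a^3 + 384c^3    [combine like terms]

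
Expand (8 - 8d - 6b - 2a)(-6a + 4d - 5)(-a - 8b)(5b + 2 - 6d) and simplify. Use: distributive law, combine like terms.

-74a^2b + 76a^2 - 308a^2d + 794ab^2 + 748ab - 2596abd - 384ad + 496ad^2 - 1056b^2d - 3072bd + 3968bd^2 + 80a + 1120b^2 + 640b + 592a^2bd + 240a^2d^2 + 248ab^2d + 1936abd^2 - 192ad^3 + 128b^2d^2 - 1536bd^3 - 660a^2b^2 - 1440ab^3 + 960b^3d - 1200b^3 - 60a^3b - 24a^3 + 72a^3d

(8 - 8d - 6b - 2a)(-6a + 4d - 5)(-a - 8b)(5b + 2 - 6d)
= (-48a + 32d - 40 + 48ad - 32d^2 + 40d + 36ab - 24bd + 30b + 12a^2 - 8ad + 10a)(-a - 8b)(5b + 2 - 6d)    [distributive law]
= (-38a + 72d - 40 + 40ad - 32d^2 + 36ab - 24bd + 30b + 12a^2)(-a - 8b)(5b + 2 - 6d)    [combine like terms]
= (38a^2 + 304ab - 72ad - 576bd + 40a + 320b - 40a^2d - 320abd + 32ad^2 + 256bd^2 - 36a^2b - 288ab^2 + 24abd + 192b^2d - 30ab - 240b^2 - 12a^3 - 96a^2b)(5b + 2 - 6d)    [distributive law]
= (38a^2 + 274ab - 72ad - 576bd + 40a + 320b - 40a^2d - 296abd + 32ad^2 + 256bd^2 - 132a^2b - 288ab^2 + 192b^2d - 240b^2 - 12a^3)(5b + 2 - 6d)    [combine like terms]
= 190a^2b + 76a^2 - 228a^2d + 1370ab^2 + 548ab - 1644abd - 360abd - 144ad + 432ad^2 - 2880b^2d - 1152bd + 3456bd^2 + 200ab + 80a - 240ad + 1600b^2 + 640b - 1920bd - 200a^2bd - 80a^2d + 240a^2d^2 - 1480ab^2d - 592abd + 1776abd^2 + 160abd^2 + 64ad^2 - 192ad^3 + 1280b^2d^2 + 512bd^2 - 1536bd^3 - 660a^2b^2 - 264a^2b + 792a^2bd - 1440ab^3 - 576ab^2 + 1728ab^2d + 960b^3d + 384b^2d - 1152b^2d^2 - 1200b^3 - 480b^2 + 1440b^2d - 60a^3b - 24a^3 + 72a^3d    [distributive law]
= -74a^2b + 76a^2 - 308a^2d + 794ab^2 + 748ab - 2596abd - 384ad + 496ad^2 - 1056b^2d - 3072bd + 3968bd^2 + 80a + 1120b^2 + 640b + 592a^2bd + 240a^2d^2 + 248ab^2d + 1936abd^2 - 192ad^3 + 128b^2d^2 - 1536bd^3 - 660a^2b^2 - 1440ab^3 + 960b^3d - 1200b^3 - 60a^3b - 24a^3 + 72a^3d    [combine like terms]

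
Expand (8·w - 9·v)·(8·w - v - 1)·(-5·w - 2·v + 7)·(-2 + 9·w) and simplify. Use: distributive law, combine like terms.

5032·w^3 - 2880·w^4 - 5845·v·w^2 + 2448·v·w^3 - 1480·w^2 + 175·v^2·w + 1035·v^2·w^2 + 1745·v·w + 112·w + 36·v^3 - 162·v^3·w - 90·v^2 - 126·v

(8·w - 9·v)·(8·w - v - 1)·(-5·w - 2·v + 7)·(-2 + 9·w)
= (64·w^2 - 8·v·w - 8·w - 72·v·w + 9·v^2 + 9·v)·(-5·w - 2·v + 7)·(-2 + 9·w)    [distributive law]
= (64·w^2 - 80·v·w - 8·w + 9·v^2 + 9·v)·(-5·w - 2·v + 7)·(-2 + 9·w)    [combine like terms]
= (-320·w^3 - 128·v·w^2 + 448·w^2 + 400·v·w^2 + 160·v^2·w - 560·v·w + 40·w^2 + 16·v·w - 56·w - 45·v^2·w - 18·v^3 + 63·v^2 - 45·v·w - 18·v^2 + 63·v)·(-2 + 9·w)    [distributive law]
= (-320·w^3 + 272·v·w^2 + 488·w^2 + 115·v^2·w - 589·v·w - 56·w - 18·v^3 + 45·v^2 + 63·v)·(-2 + 9·w)    [combine like terms]
= 640·w^3 - 2880·w^4 - 544·v·w^2 + 2448·v·w^3 - 976·w^2 + 4392·w^3 - 230·v^2·w + 1035·v^2·w^2 + 1178·v·w - 5301·v·w^2 + 112·w - 504·w^2 + 36·v^3 - 162·v^3·w - 90·v^2 + 405·v^2·w - 126·v + 567·v·w    [distributive law]
= 5032·w^3 - 2880·w^4 - 5845·v·w^2 + 2448·v·w^3 - 1480·w^2 + 175·v^2·w + 1035·v^2·w^2 + 1745·v·w + 112·w + 36·v^3 - 162·v^3·w - 90·v^2 - 126·v    [combine like terms]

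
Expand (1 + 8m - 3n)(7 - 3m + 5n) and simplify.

(1 + 8m - 3n)(7 - 3m + 5n)
= 7 - 3m + 5n + 56m - 24m^2 + 40mn - 21n + 9mn - 15n^2    [distributive law]
= 7 + 53m - 16n - 24m^2 + 49mn - 15n^2    [combine like terms]

7 + 53m - 16n - 24m^2 + 49mn - 15n^2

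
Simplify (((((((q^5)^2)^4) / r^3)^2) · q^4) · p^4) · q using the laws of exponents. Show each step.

p^4·q^85·r^(-6)

(((((((q^5)^2)^4) / r^3)^2) · q^4) · p^4) · q
= (((((((q^5)^2)^4)^2) / ((r^3)^2)) · q^4) · p^4) · q    [power of a quotient]
= ((((((q^5)^2)^8) / ((r^3)^2)) · q^4) · p^4) · q    [power of a power]
= (((((q^5)^16) / ((r^3)^2)) · q^4) · p^4) · q    [power of a power]
= (((q^80 / ((r^3)^2)) · q^4) · p^4) · q    [power of a power]
= (((q^80 / r^6) · q^4) · p^4) · q    [power of a power]
= p^4·q^85·r^(-6)    [quotient of powers; product of powers]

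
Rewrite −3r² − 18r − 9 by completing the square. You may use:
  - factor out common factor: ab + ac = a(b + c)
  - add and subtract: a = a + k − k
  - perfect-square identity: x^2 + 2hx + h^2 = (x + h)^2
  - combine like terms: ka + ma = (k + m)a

−3r² − 18r − 9
= −3(r² + 6r) − 9    [factor out -3 from the r-terms]
= −3(r² + 6r + 9 − 9) − 9    [add and subtract 9 inside the bracket]
= −3(r + 3)² + 27 − 9    [perfect-square identity]
= −3(r + 3)² + 18    [combine constants]

−3(r + 3)² + 18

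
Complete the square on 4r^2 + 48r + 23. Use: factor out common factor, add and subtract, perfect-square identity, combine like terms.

4r^2 + 48r + 23
= 4(r^2 + 12r) + 23    [factor out 4 from the r-terms]
= 4(r^2 + 12r + 36 - 36) + 23    [add and subtract 36 inside the bracket]
= 4(r + 6)^2 - 144 + 23    [perfect-square identity]
= 4(r + 6)^2 - 121    [combine constants]

4(r + 6)^2 - 121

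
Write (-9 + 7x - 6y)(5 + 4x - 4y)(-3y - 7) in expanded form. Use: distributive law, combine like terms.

(-9 + 7x - 6y)(5 + 4x - 4y)(-3y - 7)
= (-45 - 36x + 36y + 35x + 28x^2 - 28xy - 30y - 24xy + 24y^2)(-3y - 7)    [distributive law]
= (-45 - x + 6y + 28x^2 - 52xy + 24y^2)(-3y - 7)    [combine like terms]
= 135y + 315 + 3xy + 7x - 18y^2 - 42y - 84x^2y - 196x^2 + 156xy^2 + 364xy - 72y^3 - 168y^2    [distributive law]
= 93y + 315 + 367xy + 7x - 186y^2 - 84x^2y - 196x^2 + 156xy^2 - 72y^3    [combine like terms]

93y + 315 + 367xy + 7x - 186y^2 - 84x^2y - 196x^2 + 156xy^2 - 72y^3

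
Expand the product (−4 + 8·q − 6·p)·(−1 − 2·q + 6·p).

(−4 + 8·q − 6·p)·(−1 − 2·q + 6·p)
= 4 + 8·q − 24·p − 8·q − 16·q² + 48·p·q + 6·p + 12·p·q − 36·p²    [distributive law]
= 4 − 18·p − 16·q² + 60·p·q − 36·p²    [combine like terms]

4 − 18·p − 16·q² + 60·p·q − 36·p²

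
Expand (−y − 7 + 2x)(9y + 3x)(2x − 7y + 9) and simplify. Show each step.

(−y − 7 + 2x)(9y + 3x)(2x − 7y + 9)
= (−9y^2 − 3xy − 63y − 21x + 18xy + 6x^2)(2x − 7y + 9)    [distributive law]
= (−9y^2 + 15xy − 63y − 21x + 6x^2)(2x − 7y + 9)    [combine like terms]
= −18xy^2 + 63y^3 − 81y^2 + 30x^2y − 105xy^2 + 135xy − 126xy + 441y^2 − 567y − 42x^2 + 147xy − 189x + 12x^3 − 42x^2y + 54x^2    [distributive law]
= −123xy^2 + 63y^3 + 360y^2 − 12x^2y + 156xy − 567y + 12x^2 − 189x + 12x^3    [combine like terms]

−123xy^2 + 63y^3 + 360y^2 − 12x^2y + 156xy − 567y + 12x^2 − 189x + 12x^3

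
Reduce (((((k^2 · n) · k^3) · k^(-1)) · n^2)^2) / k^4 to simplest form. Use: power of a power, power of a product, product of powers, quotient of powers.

k^4n^6

(((((k^2 · n) · k^3) · k^(-1)) · n^2)^2) / k^4
= (((((k^2 · n) · k^3) · k^(-1))^2) · ((n^2)^2)) / k^4    [power of a product]
= (((((k^2 · n) · k^3)^2) · ((k^(-1))^2)) · ((n^2)^2)) / k^4    [power of a product]
= (((((k^2 · n)^2) · ((k^3)^2)) · ((k^(-1))^2)) · ((n^2)^2)) / k^4    [power of a product]
= ((((((k^2)^2) · (n^2)) · ((k^3)^2)) · ((k^(-1))^2)) · ((n^2)^2)) / k^4    [power of a product]
= ((((k^4 · (n^2)) · ((k^3)^2)) · ((k^(-1))^2)) · ((n^2)^2)) / k^4    [power of a power]
= ((((k^4 · n^2) · k^6) · ((k^(-1))^2)) · ((n^2)^2)) / k^4    [power of a power]
= ((((k^4 · n^2) · k^6) · k^(-2)) · ((n^2)^2)) / k^4    [power of a power]
= ((((k^4 · n^2) · k^6) · k^(-2)) · n^4) / k^4    [power of a power]
= k^4n^6    [quotient of powers; product of powers]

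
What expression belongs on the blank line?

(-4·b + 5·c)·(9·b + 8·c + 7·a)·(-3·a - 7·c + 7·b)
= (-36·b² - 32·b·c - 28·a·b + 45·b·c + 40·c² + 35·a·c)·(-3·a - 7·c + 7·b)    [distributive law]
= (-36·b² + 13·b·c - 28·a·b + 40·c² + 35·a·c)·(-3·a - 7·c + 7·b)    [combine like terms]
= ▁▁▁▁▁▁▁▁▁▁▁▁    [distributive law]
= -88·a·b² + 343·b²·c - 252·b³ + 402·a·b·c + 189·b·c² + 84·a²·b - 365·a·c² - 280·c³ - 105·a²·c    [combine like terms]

By distributive law:

108·a·b² + 252·b²·c - 252·b³ - 39·a·b·c - 91·b·c² + 91·b²·c + 84·a²·b + 196·a·b·c - 196·a·b² - 120·a·c² - 280·c³ + 280·b·c² - 105·a²·c - 245·a·c² + 245·a·b·c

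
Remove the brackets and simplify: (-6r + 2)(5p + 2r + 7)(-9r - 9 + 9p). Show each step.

(-6r + 2)(5p + 2r + 7)(-9r - 9 + 9p)
= (-30pr - 12r² - 42r + 10p + 4r + 14)(-9r - 9 + 9p)    [distributive law]
= (-30pr - 12r² - 38r + 10p + 14)(-9r - 9 + 9p)    [combine like terms]
= 270pr² + 270pr - 270p²r + 108r³ + 108r² - 108pr² + 342r² + 342r - 342pr - 90pr - 90p + 90p² - 126r - 126 + 126p    [distributive law]
= 162pr² - 162pr - 270p²r + 108r³ + 450r² + 216r + 36p + 90p² - 126    [combine like terms]

162pr² - 162pr - 270p²r + 108r³ + 450r² + 216r + 36p + 90p² - 126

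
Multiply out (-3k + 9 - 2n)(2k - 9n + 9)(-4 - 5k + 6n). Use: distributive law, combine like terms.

69k^2 + 30k^3 - 151k^2n + 349kn + 48kn^2 - 369k + 882n - 666n^2 - 324 + 108n^3

(-3k + 9 - 2n)(2k - 9n + 9)(-4 - 5k + 6n)
= (-6k^2 + 27kn - 27k + 18k - 81n + 81 - 4kn + 18n^2 - 18n)(-4 - 5k + 6n)    [distributive law]
= (-6k^2 + 23kn - 9k - 99n + 81 + 18n^2)(-4 - 5k + 6n)    [combine like terms]
= 24k^2 + 30k^3 - 36k^2n - 92kn - 115k^2n + 138kn^2 + 36k + 45k^2 - 54kn + 396n + 495kn - 594n^2 - 324 - 405k + 486n - 72n^2 - 90kn^2 + 108n^3    [distributive law]
= 69k^2 + 30k^3 - 151k^2n + 349kn + 48kn^2 - 369k + 882n - 666n^2 - 324 + 108n^3    [combine like terms]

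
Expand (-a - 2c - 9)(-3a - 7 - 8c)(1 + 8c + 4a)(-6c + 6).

-354a^2c + 834a^2 - 480a^2c^2 - 72a^3c + 72a^3 + 2064ac + 1716a - 2724ac^2 - 1056ac^3 + 684c^2 + 3162c - 3456c^3 - 768c^4 + 378

(-a - 2c - 9)(-3a - 7 - 8c)(1 + 8c + 4a)(-6c + 6)
= (3a^2 + 7a + 8ac + 6ac + 14c + 16c^2 + 27a + 63 + 72c)(1 + 8c + 4a)(-6c + 6)    [distributive law]
= (3a^2 + 34a + 14ac + 86c + 16c^2 + 63)(1 + 8c + 4a)(-6c + 6)    [combine like terms]
= (3a^2 + 24a^2c + 12a^3 + 34a + 272ac + 136a^2 + 14ac + 112ac^2 + 56a^2c + 86c + 688c^2 + 344ac + 16c^2 + 128c^3 + 64ac^2 + 63 + 504c + 252a)(-6c + 6)    [distributive law]
= (139a^2 + 80a^2c + 12a^3 + 286a + 630ac + 176ac^2 + 590c + 704c^2 + 128c^3 + 63)(-6c + 6)    [combine like terms]
= -834a^2c + 834a^2 - 480a^2c^2 + 480a^2c - 72a^3c + 72a^3 - 1716ac + 1716a - 3780ac^2 + 3780ac - 1056ac^3 + 1056ac^2 - 3540c^2 + 3540c - 4224c^3 + 4224c^2 - 768c^4 + 768c^3 - 378c + 378    [distributive law]
= -354a^2c + 834a^2 - 480a^2c^2 - 72a^3c + 72a^3 + 2064ac + 1716a - 2724ac^2 - 1056ac^3 + 684c^2 + 3162c - 3456c^3 - 768c^4 + 378    [combine like terms]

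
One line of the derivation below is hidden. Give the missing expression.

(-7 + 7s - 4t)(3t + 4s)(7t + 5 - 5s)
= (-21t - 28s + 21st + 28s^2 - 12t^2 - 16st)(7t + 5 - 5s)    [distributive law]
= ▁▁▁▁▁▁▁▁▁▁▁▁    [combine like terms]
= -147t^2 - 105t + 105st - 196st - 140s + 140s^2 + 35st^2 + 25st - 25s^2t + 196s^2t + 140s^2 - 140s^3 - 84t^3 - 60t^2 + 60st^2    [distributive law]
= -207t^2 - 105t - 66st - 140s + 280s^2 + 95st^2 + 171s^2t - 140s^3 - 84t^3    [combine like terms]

By combine like terms:

(-21t - 28s + 5st + 28s^2 - 12t^2)(7t + 5 - 5s)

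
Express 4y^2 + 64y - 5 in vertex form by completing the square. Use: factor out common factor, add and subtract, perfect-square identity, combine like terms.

4y^2 + 64y - 5
= 4(y^2 + 16y) - 5    [factor out 4 from the y-terms]
= 4(y^2 + 16y + 64 - 64) - 5    [add and subtract 64 inside the bracket]
= 4(y + 8)^2 - 256 - 5    [perfect-square identity]
= 4(y + 8)^2 - 261    [combine constants]

4(y + 8)^2 - 261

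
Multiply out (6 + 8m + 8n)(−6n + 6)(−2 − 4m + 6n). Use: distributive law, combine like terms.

192n + 336mn + 168n² − 72 − 240m + 192m²n − 96mn² − 192m² − 288n³

(6 + 8m + 8n)(−6n + 6)(−2 − 4m + 6n)
= (−36n + 36 − 48mn + 48m − 48n² + 48n)(−2 − 4m + 6n)    [distributive law]
= (12n + 36 − 48mn + 48m − 48n²)(−2 − 4m + 6n)    [combine like terms]
= −24n − 48mn + 72n² − 72 − 144m + 216n + 96mn + 192m²n − 288mn² − 96m − 192m² + 288mn + 96n² + 192mn² − 288n³    [distributive law]
= 192n + 336mn + 168n² − 72 − 240m + 192m²n − 96mn² − 192m² − 288n³    [combine like terms]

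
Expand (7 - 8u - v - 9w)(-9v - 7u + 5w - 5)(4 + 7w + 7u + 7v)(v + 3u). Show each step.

(7 - 8u - v - 9w)(-9v - 7u + 5w - 5)(4 + 7w + 7u + 7v)(v + 3u)
= (-63v - 49u + 35w - 35 + 72uv + 56u^2 - 40uw + 40u + 9v^2 + 7uv - 5vw + 5v + 81vw + 63uw - 45w^2 + 45w)(4 + 7w + 7u + 7v)(v + 3u)    [distributive law]
= (-58v - 9u + 80w - 35 + 79uv + 56u^2 + 23uw + 9v^2 + 76vw - 45w^2)(4 + 7w + 7u + 7v)(v + 3u)    [combine like terms]
= (-232v - 406vw - 406uv - 406v^2 - 36u - 63uw - 63u^2 - 63uv + 320w + 560w^2 + 560uw + 560vw - 140 - 245w - 245u - 245v + 316uv + 553uvw + 553u^2v + 553uv^2 + 224u^2 + 392u^2w + 392u^3 + 392u^2v + 92uw + 161uw^2 + 161u^2w + 161uvw + 36v^2 + 63v^2w + 63uv^2 + 63v^3 + 304vw + 532vw^2 + 532uvw + 532v^2w - 180w^2 - 315w^3 - 315uw^2 - 315vw^2)(v + 3u)    [distributive law]
= (-477v + 458vw - 153uv - 370v^2 - 281u + 589uw + 161u^2 + 75w + 380w^2 - 140 + 1246uvw + 945u^2v + 616uv^2 + 553u^2w + 392u^3 - 154uw^2 + 595v^2w + 63v^3 + 217vw^2 - 315w^3)(v + 3u)    [combine like terms]
= -477v^2 - 1431uv + 458v^2w + 1374uvw - 153uv^2 - 459u^2v - 370v^3 - 1110uv^2 - 281uv - 843u^2 + 589uvw + 1767u^2w + 161u^2v + 483u^3 + 75vw + 225uw + 380vw^2 + 1140uw^2 - 140v - 420u + 1246uv^2w + 3738u^2vw + 945u^2v^2 + 2835u^3v + 616uv^3 + 1848u^2v^2 + 553u^2vw + 1659u^3w + 392u^3v + 1176u^4 - 154uvw^2 - 462u^2w^2 + 595v^3w + 1785uv^2w + 63v^4 + 189uv^3 + 217v^2w^2 + 651uvw^2 - 315vw^3 - 945uw^3    [distributive law]
= -477v^2 - 1712uv + 458v^2w + 1963uvw - 1263uv^2 - 298u^2v - 370v^3 - 843u^2 + 1767u^2w + 483u^3 + 75vw + 225uw + 380vw^2 + 1140uw^2 - 140v - 420u + 3031uv^2w + 4291u^2vw + 2793u^2v^2 + 3227u^3v + 805uv^3 + 1659u^3w + 1176u^4 + 497uvw^2 - 462u^2w^2 + 595v^3w + 63v^4 + 217v^2w^2 - 315vw^3 - 945uw^3    [combine like terms]

-477v^2 - 1712uv + 458v^2w + 1963uvw - 1263uv^2 - 298u^2v - 370v^3 - 843u^2 + 1767u^2w + 483u^3 + 75vw + 225uw + 380vw^2 + 1140uw^2 - 140v - 420u + 3031uv^2w + 4291u^2vw + 2793u^2v^2 + 3227u^3v + 805uv^3 + 1659u^3w + 1176u^4 + 497uvw^2 - 462u^2w^2 + 595v^3w + 63v^4 + 217v^2w^2 - 315vw^3 - 945uw^3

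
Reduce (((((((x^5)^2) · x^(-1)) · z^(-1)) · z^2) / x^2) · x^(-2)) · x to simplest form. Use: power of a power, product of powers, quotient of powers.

(((((((x^5)^2) · x^(-1)) · z^(-1)) · z^2) / x^2) · x^(-2)) · x
= (((((x^10 · x^(-1)) · z^(-1)) · z^2) / x^2) · x^(-2)) · x    [power of a power]
= ((((x^9 · z^(-1)) · z^2) / x^2) · x^(-2)) · x    [product of powers]
= x^6z    [quotient of powers; product of powers]

x^6z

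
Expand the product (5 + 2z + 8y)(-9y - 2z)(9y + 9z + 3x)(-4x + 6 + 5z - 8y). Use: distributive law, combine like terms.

(5 + 2z + 8y)(-9y - 2z)(9y + 9z + 3x)(-4x + 6 + 5z - 8y)
= (-45y - 10z - 18yz - 4z² - 72y² - 16yz)(9y + 9z + 3x)(-4x + 6 + 5z - 8y)    [distributive law]
= (-45y - 10z - 34yz - 4z² - 72y²)(9y + 9z + 3x)(-4x + 6 + 5z - 8y)    [combine like terms]
= (-405y² - 405yz - 135xy - 90yz - 90z² - 30xz - 306y²z - 306yz² - 102xyz - 36yz² - 36z³ - 12xz² - 648y³ - 648y²z - 216xy²)(-4x + 6 + 5z - 8y)    [distributive law]
= (-405y² - 495yz - 135xy - 90z² - 30xz - 954y²z - 342yz² - 102xyz - 36z³ - 12xz² - 648y³ - 216xy²)(-4x + 6 + 5z - 8y)    [combine like terms]
= 1620xy² - 2430y² - 2025y²z + 3240y³ + 1980xyz - 2970yz - 2475yz² + 3960y²z + 540x²y - 810xy - 675xyz + 1080xy² + 360xz² - 540z² - 450z³ + 720yz² + 120x²z - 180xz - 150xz² + 240xyz + 3816xy²z - 5724y²z - 4770y²z² + 7632y³z + 1368xyz² - 2052yz² - 1710yz³ + 2736y²z² + 408x²yz - 612xyz - 510xyz² + 816xy²z + 144xz³ - 216z³ - 180z⁴ + 288yz³ + 48x²z² - 72xz² - 60xz³ + 96xyz² + 2592xy³ - 3888y³ - 3240y³z + 5184y⁴ + 864x²y² - 1296xy² - 1080xy²z + 1728xy³    [distributive law]
= 1404xy² - 2430y² - 3789y²z - 648y³ + 933xyz - 2970yz - 3807yz² + 540x²y - 810xy + 138xz² - 540z² - 666z³ + 120x²z - 180xz + 3552xy²z - 2034y²z² + 4392y³z + 954xyz² - 1422yz³ + 408x²yz + 84xz³ - 180z⁴ + 48x²z² + 4320xy³ + 5184y⁴ + 864x²y²    [combine like terms]

1404xy² - 2430y² - 3789y²z - 648y³ + 933xyz - 2970yz - 3807yz² + 540x²y - 810xy + 138xz² - 540z² - 666z³ + 120x²z - 180xz + 3552xy²z - 2034y²z² + 4392y³z + 954xyz² - 1422yz³ + 408x²yz + 84xz³ - 180z⁴ + 48x²z² + 4320xy³ + 5184y⁴ + 864x²y²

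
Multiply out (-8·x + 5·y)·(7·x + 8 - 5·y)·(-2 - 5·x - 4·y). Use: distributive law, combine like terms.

(-8·x + 5·y)·(7·x + 8 - 5·y)·(-2 - 5·x - 4·y)
= (-56·x^2 - 64·x + 40·x·y + 35·x·y + 40·y - 25·y^2)·(-2 - 5·x - 4·y)    [distributive law]
= (-56·x^2 - 64·x + 75·x·y + 40·y - 25·y^2)·(-2 - 5·x - 4·y)    [combine like terms]
= 112·x^2 + 280·x^3 + 224·x^2·y + 128·x + 320·x^2 + 256·x·y - 150·x·y - 375·x^2·y - 300·x·y^2 - 80·y - 200·x·y - 160·y^2 + 50·y^2 + 125·x·y^2 + 100·y^3    [distributive law]
= 432·x^2 + 280·x^3 - 151·x^2·y + 128·x - 94·x·y - 175·x·y^2 - 80·y - 110·y^2 + 100·y^3    [combine like terms]

432·x^2 + 280·x^3 - 151·x^2·y + 128·x - 94·x·y - 175·x·y^2 - 80·y - 110·y^2 + 100·y^3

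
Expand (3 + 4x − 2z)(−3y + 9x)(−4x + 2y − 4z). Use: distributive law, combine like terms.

(3 + 4x − 2z)(−3y + 9x)(−4x + 2y − 4z)
= (−9y + 27x − 12xy + 36x^2 + 6yz − 18xz)(−4x + 2y − 4z)    [distributive law]
= 36xy − 18y^2 + 36yz − 108x^2 + 54xy − 108xz + 48x^2y − 24xy^2 + 48xyz − 144x^3 + 72x^2y − 144x^2z − 24xyz + 12y^2z − 24yz^2 + 72x^2z − 36xyz + 72xz^2    [distributive law]
= 90xy − 18y^2 + 36yz − 108x^2 − 108xz + 120x^2y − 24xy^2 − 12xyz − 144x^3 − 72x^2z + 12y^2z − 24yz^2 + 72xz^2    [combine like terms]

90xy − 18y^2 + 36yz − 108x^2 − 108xz + 120x^2y − 24xy^2 − 12xyz − 144x^3 − 72x^2z + 12y^2z − 24yz^2 + 72xz^2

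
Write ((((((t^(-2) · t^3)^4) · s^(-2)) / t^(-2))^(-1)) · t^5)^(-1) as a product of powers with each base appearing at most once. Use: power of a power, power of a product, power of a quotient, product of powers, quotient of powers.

s^(-2)t

((((((t^(-2) · t^3)^4) · s^(-2)) / t^(-2))^(-1)) · t^5)^(-1)
= ((((((t^(-2) · t^3)^4) · s^(-2)) / t^(-2))^(-1))^(-1)) · ((t^5)^(-1))    [power of a product]
= (((((t^(-2) · t^3)^4) · s^(-2)) / t^(-2))^1) · ((t^5)^(-1))    [power of a power]
= (((((t^(-2) · t^3)^4) · s^(-2))^1) / ((t^(-2))^1)) · ((t^5)^(-1))    [power of a quotient]
= (((((t^(-2) · t^3)^4)^1) · ((s^(-2))^1)) / ((t^(-2))^1)) · ((t^5)^(-1))    [power of a product]
= ((((t^(-2) · t^3)^4) · ((s^(-2))^1)) / ((t^(-2))^1)) · ((t^5)^(-1))    [power of a power]
= (((((t^(-2))^4) · ((t^3)^4)) · ((s^(-2))^1)) / ((t^(-2))^1)) · ((t^5)^(-1))    [power of a product]
= (((t^(-8) · ((t^3)^4)) · ((s^(-2))^1)) / ((t^(-2))^1)) · ((t^5)^(-1))    [power of a power]
= (((t^(-8) · t^12) · ((s^(-2))^1)) / ((t^(-2))^1)) · ((t^5)^(-1))    [power of a power]
= ((t^4 · ((s^(-2))^1)) / ((t^(-2))^1)) · ((t^5)^(-1))    [product of powers]
= ((t^4 · s^(-2)) / ((t^(-2))^1)) · ((t^5)^(-1))    [power of a power]
= ((t^4 · s^(-2)) / t^(-2)) · ((t^5)^(-1))    [power of a power]
= ((t^4 · s^(-2)) / t^(-2)) · t^(-5)    [power of a power]
= s^(-2)t    [quotient of powers; product of powers]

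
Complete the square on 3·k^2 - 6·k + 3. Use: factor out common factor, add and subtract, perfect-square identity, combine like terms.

3(k - 1)^2

3·k^2 - 6·k + 3
= 3(k^2 - 2·k) + 3    [factor out 3 from the k-terms]
= 3(k^2 - 2·k + 1 - 1) + 3    [add and subtract 1 inside the bracket]
= 3(k - 1)^2 - 3 + 3    [perfect-square identity]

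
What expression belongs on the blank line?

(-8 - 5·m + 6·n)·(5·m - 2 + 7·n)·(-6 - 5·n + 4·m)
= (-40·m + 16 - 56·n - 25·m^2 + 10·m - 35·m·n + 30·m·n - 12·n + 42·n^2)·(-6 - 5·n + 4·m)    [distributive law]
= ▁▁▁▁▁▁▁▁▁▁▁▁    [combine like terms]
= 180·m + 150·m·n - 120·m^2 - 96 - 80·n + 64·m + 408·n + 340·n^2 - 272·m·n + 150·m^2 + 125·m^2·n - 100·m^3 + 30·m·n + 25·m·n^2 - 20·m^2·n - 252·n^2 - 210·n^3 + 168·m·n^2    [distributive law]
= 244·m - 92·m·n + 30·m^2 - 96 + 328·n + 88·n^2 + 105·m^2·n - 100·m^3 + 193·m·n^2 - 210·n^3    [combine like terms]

Applying combine like terms to the line above:

(-30·m + 16 - 68·n - 25·m^2 - 5·m·n + 42·n^2)·(-6 - 5·n + 4·m)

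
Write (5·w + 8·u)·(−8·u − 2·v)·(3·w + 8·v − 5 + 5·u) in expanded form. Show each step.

(5·w + 8·u)·(−8·u − 2·v)·(3·w + 8·v − 5 + 5·u)
= (−40·u·w − 10·v·w − 64·u^2 − 16·u·v)·(3·w + 8·v − 5 + 5·u)    [distributive law]
= −120·u·w^2 − 320·u·v·w + 200·u·w − 200·u^2·w − 30·v·w^2 − 80·v^2·w + 50·v·w − 50·u·v·w − 192·u^2·w − 512·u^2·v + 320·u^2 − 320·u^3 − 48·u·v·w − 128·u·v^2 + 80·u·v − 80·u^2·v    [distributive law]
= −120·u·w^2 − 418·u·v·w + 200·u·w − 392·u^2·w − 30·v·w^2 − 80·v^2·w + 50·v·w − 592·u^2·v + 320·u^2 − 320·u^3 − 128·u·v^2 + 80·u·v    [combine like terms]

−120·u·w^2 − 418·u·v·w + 200·u·w − 392·u^2·w − 30·v·w^2 − 80·v^2·w + 50·v·w − 592·u^2·v + 320·u^2 − 320·u^3 − 128·u·v^2 + 80·u·v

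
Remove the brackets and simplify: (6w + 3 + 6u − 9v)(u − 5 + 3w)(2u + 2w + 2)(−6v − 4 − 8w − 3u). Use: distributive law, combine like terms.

240u²w − 732u²w² − 276u³w + 234uvw² + 66uw² − 780uw³ − 108uvw + 1080uw − 36vw² + 600w² − 96w³ − 432vw + 528w + 216vw³ − 288w⁴ + 108u²v + 420u² + 78u³ − 54uv + 426u − 180v + 120 − 18u³v − 36u⁴ + 108u²v² + 432uv²w − 432uv² − 216v²w − 540v² + 324v²w²

(6w + 3 + 6u − 9v)(u − 5 + 3w)(2u + 2w + 2)(−6v − 4 − 8w − 3u)
= (6uw − 30w + 18w² + 3u − 15 + 9w + 6u² − 30u + 18uw − 9uv + 45v − 27vw)(2u + 2w + 2)(−6v − 4 − 8w − 3u)    [distributive law]
= (24uw − 21w + 18w² − 27u − 15 + 6u² − 9uv + 45v − 27vw)(2u + 2w + 2)(−6v − 4 − 8w − 3u)    [combine like terms]
= (48u²w + 48uw² + 48uw − 42uw − 42w² − 42w + 36uw² + 36w³ + 36w² − 54u² − 54uw − 54u − 30u − 30w − 30 + 12u³ + 12u²w + 12u² − 18u²v − 18uvw − 18uv + 90uv + 90vw + 90v − 54uvw − 54vw² − 54vw)(−6v − 4 − 8w − 3u)    [distributive law]
= (60u²w + 84uw² − 48uw − 6w² − 72w + 36w³ − 42u² − 84u − 30 + 12u³ − 18u²v − 72uvw + 72uv + 36vw + 90v − 54vw²)(−6v − 4 − 8w − 3u)    [combine like terms]
= −360u²vw − 240u²w − 480u²w² − 180u³w − 504uvw² − 336uw² − 672uw³ − 252u²w² + 288uvw + 192uw + 384uw² + 144u²w + 36vw² + 24w² + 48w³ + 18uw² + 432vw + 288w + 576w² + 216uw − 216vw³ − 144w³ − 288w⁴ − 108uw³ + 252u²v + 168u² + 336u²w + 126u³ + 504uv + 336u + 672uw + 252u² + 180v + 120 + 240w + 90u − 72u³v − 48u³ − 96u³w − 36u⁴ + 108u²v² + 72u²v + 144u²vw + 54u³v + 432uv²w + 288uvw + 576uvw² + 216u²vw − 432uv² − 288uv − 576uvw − 216u²v − 216v²w − 144vw − 288vw² − 108uvw − 540v² − 360v − 720vw − 270uv + 324v²w² + 216vw² + 432vw³ + 162uvw²    [distributive law]
= 240u²w − 732u²w² − 276u³w + 234uvw² + 66uw² − 780uw³ − 108uvw + 1080uw − 36vw² + 600w² − 96w³ − 432vw + 528w + 216vw³ − 288w⁴ + 108u²v + 420u² + 78u³ − 54uv + 426u − 180v + 120 − 18u³v − 36u⁴ + 108u²v² + 432uv²w − 432uv² − 216v²w − 540v² + 324v²w²    [combine like terms]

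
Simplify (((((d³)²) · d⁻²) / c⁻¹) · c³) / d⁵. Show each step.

(((((d³)²) · d⁻²) / c⁻¹) · c³) / d⁵
= (((d⁶ · d⁻²) / c⁻¹) · c³) / d⁵    [power of a power]
= ((d⁴ / c⁻¹) · c³) / d⁵    [product of powers]
= c⁴·d⁻¹    [quotient of powers]

c⁴·d⁻¹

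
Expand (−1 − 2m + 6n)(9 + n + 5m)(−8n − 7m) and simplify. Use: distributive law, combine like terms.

72n + 63m − 424n² − 187mn + 161m² − 266mn² − 116m²n + 70m³ − 48n³

(−1 − 2m + 6n)(9 + n + 5m)(−8n − 7m)
= (−9 − n − 5m − 18m − 2mn − 10m² + 54n + 6n² + 30mn)(−8n − 7m)    [distributive law]
= (−9 + 53n − 23m + 28mn − 10m² + 6n²)(−8n − 7m)    [combine like terms]
= 72n + 63m − 424n² − 371mn + 184mn + 161m² − 224mn² − 196m²n + 80m²n + 70m³ − 48n³ − 42mn²    [distributive law]
= 72n + 63m − 424n² − 187mn + 161m² − 266mn² − 116m²n + 70m³ − 48n³    [combine like terms]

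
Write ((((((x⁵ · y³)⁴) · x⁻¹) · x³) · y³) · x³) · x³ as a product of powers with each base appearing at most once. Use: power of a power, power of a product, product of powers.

x²⁸y¹⁵

((((((x⁵ · y³)⁴) · x⁻¹) · x³) · y³) · x³) · x³
= (((((((x⁵)⁴) · ((y³)⁴)) · x⁻¹) · x³) · y³) · x³) · x³    [power of a product]
= (((((x²⁰ · ((y³)⁴)) · x⁻¹) · x³) · y³) · x³) · x³    [power of a power]
= (((((x²⁰ · y¹²) · x⁻¹) · x³) · y³) · x³) · x³    [power of a power]
= x²⁸y¹⁵    [product of powers]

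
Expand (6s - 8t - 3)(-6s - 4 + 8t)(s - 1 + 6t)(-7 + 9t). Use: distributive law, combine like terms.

(6s - 8t - 3)(-6s - 4 + 8t)(s - 1 + 6t)(-7 + 9t)
= (-36s² - 24s + 48st + 48st + 32t - 64t² + 18s + 12 - 24t)(s - 1 + 6t)(-7 + 9t)    [distributive law]
= (-36s² - 6s + 96st + 8t - 64t² + 12)(s - 1 + 6t)(-7 + 9t)    [combine like terms]
= (-36s³ + 36s² - 216s²t - 6s² + 6s - 36st + 96s²t - 96st + 576st² + 8st - 8t + 48t² - 64st² + 64t² - 384t³ + 12s - 12 + 72t)(-7 + 9t)    [distributive law]
= (-36s³ + 30s² - 120s²t + 18s - 124st + 512st² + 64t + 112t² - 384t³ - 12)(-7 + 9t)    [combine like terms]
= 252s³ - 324s³t - 210s² + 270s²t + 840s²t - 1080s²t² - 126s + 162st + 868st - 1116st² - 3584st² + 4608st³ - 448t + 576t² - 784t² + 1008t³ + 2688t³ - 3456t⁴ + 84 - 108t    [distributive law]
= 252s³ - 324s³t - 210s² + 1110s²t - 1080s²t² - 126s + 1030st - 4700st² + 4608st³ - 556t - 208t² + 3696t³ - 3456t⁴ + 84    [combine like terms]

252s³ - 324s³t - 210s² + 1110s²t - 1080s²t² - 126s + 1030st - 4700st² + 4608st³ - 556t - 208t² + 3696t³ - 3456t⁴ + 84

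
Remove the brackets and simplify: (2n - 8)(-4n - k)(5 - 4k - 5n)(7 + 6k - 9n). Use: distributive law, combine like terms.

-2840n^2 + 696kn^2 + 2080n^3 + 180k^2n^2 - 138kn^3 - 360n^4 - 646kn - 724k^2n + 48k^3n + 1120n + 280k + 16k^2 - 192k^3

(2n - 8)(-4n - k)(5 - 4k - 5n)(7 + 6k - 9n)
= (-8n^2 - 2kn + 32n + 8k)(5 - 4k - 5n)(7 + 6k - 9n)    [distributive law]
= (-40n^2 + 32kn^2 + 40n^3 - 10kn + 8k^2n + 10kn^2 + 160n - 128kn - 160n^2 + 40k - 32k^2 - 40kn)(7 + 6k - 9n)    [distributive law]
= (-200n^2 + 42kn^2 + 40n^3 - 178kn + 8k^2n + 160n + 40k - 32k^2)(7 + 6k - 9n)    [combine like terms]
= -1400n^2 - 1200kn^2 + 1800n^3 + 294kn^2 + 252k^2n^2 - 378kn^3 + 280n^3 + 240kn^3 - 360n^4 - 1246kn - 1068k^2n + 1602kn^2 + 56k^2n + 48k^3n - 72k^2n^2 + 1120n + 960kn - 1440n^2 + 280k + 240k^2 - 360kn - 224k^2 - 192k^3 + 288k^2n    [distributive law]
= -2840n^2 + 696kn^2 + 2080n^3 + 180k^2n^2 - 138kn^3 - 360n^4 - 646kn - 724k^2n + 48k^3n + 1120n + 280k + 16k^2 - 192k^3    [combine like terms]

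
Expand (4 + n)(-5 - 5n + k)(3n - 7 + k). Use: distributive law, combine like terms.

115n + 140 - 48k - 40n^2 - 20kn + 4k^2 - 15n^3 - 2kn^2 + k^2n

(4 + n)(-5 - 5n + k)(3n - 7 + k)
= (-20 - 20n + 4k - 5n - 5n^2 + kn)(3n - 7 + k)    [distributive law]
= (-20 - 25n + 4k - 5n^2 + kn)(3n - 7 + k)    [combine like terms]
= -60n + 140 - 20k - 75n^2 + 175n - 25kn + 12kn - 28k + 4k^2 - 15n^3 + 35n^2 - 5kn^2 + 3kn^2 - 7kn + k^2n    [distributive law]
= 115n + 140 - 48k - 40n^2 - 20kn + 4k^2 - 15n^3 - 2kn^2 + k^2n    [combine like terms]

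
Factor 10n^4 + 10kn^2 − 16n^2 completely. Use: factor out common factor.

2n^2(5n^2 + 5k − 8)

10n^4 + 10kn^2 − 16n^2
= 2(5n^4 + 5kn^2 − 8n^2)    [factor out 2]
= 2n^2(5n^2 + 5k − 8)    [factor out n^2]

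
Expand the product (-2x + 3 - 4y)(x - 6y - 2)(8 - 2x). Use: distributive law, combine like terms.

-30x^2 + 4x^3 + 84xy - 16x^2y + 68x - 80y - 48 + 192y^2 - 48xy^2

(-2x + 3 - 4y)(x - 6y - 2)(8 - 2x)
= (-2x^2 + 12xy + 4x + 3x - 18y - 6 - 4xy + 24y^2 + 8y)(8 - 2x)    [distributive law]
= (-2x^2 + 8xy + 7x - 10y - 6 + 24y^2)(8 - 2x)    [combine like terms]
= -16x^2 + 4x^3 + 64xy - 16x^2y + 56x - 14x^2 - 80y + 20xy - 48 + 12x + 192y^2 - 48xy^2    [distributive law]
= -30x^2 + 4x^3 + 84xy - 16x^2y + 68x - 80y - 48 + 192y^2 - 48xy^2    [combine like terms]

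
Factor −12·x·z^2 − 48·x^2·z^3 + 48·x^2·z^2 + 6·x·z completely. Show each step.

−12·x·z^2 − 48·x^2·z^3 + 48·x^2·z^2 + 6·x·z
= 6(−2·x·z^2 − 8·x^2·z^3 + 8·x^2·z^2 + x·z)    [factor out 6]
= 6·x·z(−2·z − 8·x·z^2 + 8·x·z + 1)    [factor out x·z]

6·x·z(−2·z − 8·x·z^2 + 8·x·z + 1)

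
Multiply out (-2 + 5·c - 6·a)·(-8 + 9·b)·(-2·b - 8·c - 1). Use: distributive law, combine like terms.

-14·b - 88·c - 16 + 36·b^2 + 179·b·c + 320·c^2 - 90·b^2·c - 360·b·c^2 - 42·a·b - 384·a·c - 48·a + 108·a·b^2 + 432·a·b·c

(-2 + 5·c - 6·a)·(-8 + 9·b)·(-2·b - 8·c - 1)
= (16 - 18·b - 40·c + 45·b·c + 48·a - 54·a·b)·(-2·b - 8·c - 1)    [distributive law]
= -32·b - 128·c - 16 + 36·b^2 + 144·b·c + 18·b + 80·b·c + 320·c^2 + 40·c - 90·b^2·c - 360·b·c^2 - 45·b·c - 96·a·b - 384·a·c - 48·a + 108·a·b^2 + 432·a·b·c + 54·a·b    [distributive law]
= -14·b - 88·c - 16 + 36·b^2 + 179·b·c + 320·c^2 - 90·b^2·c - 360·b·c^2 - 42·a·b - 384·a·c - 48·a + 108·a·b^2 + 432·a·b·c    [combine like terms]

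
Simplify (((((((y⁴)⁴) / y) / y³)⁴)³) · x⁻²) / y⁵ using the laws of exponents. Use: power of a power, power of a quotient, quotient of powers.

(((((((y⁴)⁴) / y) / y³)⁴)³) · x⁻²) / y⁵
= ((((((y⁴)⁴) / y) / y³)¹²) · x⁻²) / y⁵    [power of a power]
= ((((((y⁴)⁴) / y)¹²) / ((y³)¹²)) · x⁻²) / y⁵    [power of a quotient]
= ((((((y⁴)⁴)¹²) / (y¹²)) / ((y³)¹²)) · x⁻²) / y⁵    [power of a quotient]
= (((((y⁴)⁴⁸) / (y¹²)) / ((y³)¹²)) · x⁻²) / y⁵    [power of a power]
= (((y¹⁹² / (y¹²)) / ((y³)¹²)) · x⁻²) / y⁵    [power of a power]
= ((y¹⁸⁰ / ((y³)¹²)) · x⁻²) / y⁵    [quotient of powers]
= ((y¹⁸⁰ / y³⁶) · x⁻²) / y⁵    [power of a power]
= (y¹⁴⁴ · x⁻²) / y⁵    [quotient of powers]
= x⁻²·y¹³⁹    [quotient of powers]

x⁻²·y¹³⁹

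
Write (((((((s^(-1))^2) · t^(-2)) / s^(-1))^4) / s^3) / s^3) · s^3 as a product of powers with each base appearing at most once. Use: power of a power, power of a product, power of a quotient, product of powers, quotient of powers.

(((((((s^(-1))^2) · t^(-2)) / s^(-1))^4) / s^3) / s^3) · s^3
= (((((((s^(-1))^2) · t^(-2))^4) / ((s^(-1))^4)) / s^3) / s^3) · s^3    [power of a quotient]
= (((((((s^(-1))^2)^4) · ((t^(-2))^4)) / ((s^(-1))^4)) / s^3) / s^3) · s^3    [power of a product]
= ((((((s^(-1))^8) · ((t^(-2))^4)) / ((s^(-1))^4)) / s^3) / s^3) · s^3    [power of a power]
= ((((s^(-8) · ((t^(-2))^4)) / ((s^(-1))^4)) / s^3) / s^3) · s^3    [power of a power]
= ((((s^(-8) · t^(-8)) / ((s^(-1))^4)) / s^3) / s^3) · s^3    [power of a power]
= ((((s^(-8) · t^(-8)) / s^(-4)) / s^3) / s^3) · s^3    [power of a power]
= s^(-7)t^(-8)    [quotient of powers; product of powers]

s^(-7)t^(-8)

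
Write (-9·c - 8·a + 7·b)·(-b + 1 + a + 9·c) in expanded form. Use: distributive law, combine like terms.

72·b·c - 9·c - 81·a·c - 81·c² + 15·a·b - 8·a - 8·a² - 7·b² + 7·b

(-9·c - 8·a + 7·b)·(-b + 1 + a + 9·c)
= 9·b·c - 9·c - 9·a·c - 81·c² + 8·a·b - 8·a - 8·a² - 72·a·c - 7·b² + 7·b + 7·a·b + 63·b·c    [distributive law]
= 72·b·c - 9·c - 81·a·c - 81·c² + 15·a·b - 8·a - 8·a² - 7·b² + 7·b    [combine like terms]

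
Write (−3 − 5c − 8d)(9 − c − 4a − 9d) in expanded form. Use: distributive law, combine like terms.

(−3 − 5c − 8d)(9 − c − 4a − 9d)
= −27 + 3c + 12a + 27d − 45c + 5c^2 + 20ac + 45cd − 72d + 8cd + 32ad + 72d^2    [distributive law]
= −27 − 42c + 12a − 45d + 5c^2 + 20ac + 53cd + 32ad + 72d^2    [combine like terms]

−27 − 42c + 12a − 45d + 5c^2 + 20ac + 53cd + 32ad + 72d^2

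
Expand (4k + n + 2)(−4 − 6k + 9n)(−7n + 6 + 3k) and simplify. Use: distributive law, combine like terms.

418kn − 192k − 228k² + 258k²n − 72k³ − 183kn² − 44n² + 140n − 63n³ − 48

(4k + n + 2)(−4 − 6k + 9n)(−7n + 6 + 3k)
= (−16k − 24k² + 36kn − 4n − 6kn + 9n² − 8 − 12k + 18n)(−7n + 6 + 3k)    [distributive law]
= (−28k − 24k² + 30kn + 14n + 9n² − 8)(−7n + 6 + 3k)    [combine like terms]
= 196kn − 168k − 84k² + 168k²n − 144k² − 72k³ − 210kn² + 180kn + 90k²n − 98n² + 84n + 42kn − 63n³ + 54n² + 27kn² + 56n − 48 − 24k    [distributive law]
= 418kn − 192k − 228k² + 258k²n − 72k³ − 183kn² − 44n² + 140n − 63n³ − 48    [combine like terms]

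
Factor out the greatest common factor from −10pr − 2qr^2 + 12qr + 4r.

−10pr − 2qr^2 + 12qr + 4r
= 2(−5pr − qr^2 + 6qr + 2r)    [factor out 2]
= 2r(−5p − qr + 6q + 2)    [factor out r]

2r(−5p − qr + 6q + 2)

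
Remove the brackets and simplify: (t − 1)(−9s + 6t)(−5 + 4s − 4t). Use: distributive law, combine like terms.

(t − 1)(−9s + 6t)(−5 + 4s − 4t)
= (−9st + 6t² + 9s − 6t)(−5 + 4s − 4t)    [distributive law]
= 45st − 36s²t + 36st² − 30t² + 24st² − 24t³ − 45s + 36s² − 36st + 30t − 24st + 24t²    [distributive law]
= −15st − 36s²t + 60st² − 6t² − 24t³ − 45s + 36s² + 30t    [combine like terms]

−15st − 36s²t + 60st² − 6t² − 24t³ − 45s + 36s² + 30t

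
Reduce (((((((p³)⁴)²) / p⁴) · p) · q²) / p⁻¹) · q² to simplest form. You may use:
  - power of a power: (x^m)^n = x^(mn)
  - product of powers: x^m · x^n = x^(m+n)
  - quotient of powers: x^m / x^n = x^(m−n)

(((((((p³)⁴)²) / p⁴) · p) · q²) / p⁻¹) · q²
= ((((((p³)⁸) / p⁴) · p) · q²) / p⁻¹) · q²    [power of a power]
= ((((p²⁴ / p⁴) · p) · q²) / p⁻¹) · q²    [power of a power]
= (((p²⁰ · p) · q²) / p⁻¹) · q²    [quotient of powers]
= ((p²¹ · q²) / p⁻¹) · q²    [product of powers]
= p²²q⁴    [quotient of powers; product of powers]

p²²q⁴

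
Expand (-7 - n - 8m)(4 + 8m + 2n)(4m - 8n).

(-7 - n - 8m)(4 + 8m + 2n)(4m - 8n)
= (-28 - 56m - 14n - 4n - 8mn - 2n² - 32m - 64m² - 16mn)(4m - 8n)    [distributive law]
= (-28 - 88m - 18n - 24mn - 2n² - 64m²)(4m - 8n)    [combine like terms]
= -112m + 224n - 352m² + 704mn - 72mn + 144n² - 96m²n + 192mn² - 8mn² + 16n³ - 256m³ + 512m²n    [distributive law]
= -112m + 224n - 352m² + 632mn + 144n² + 416m²n + 184mn² + 16n³ - 256m³    [combine like terms]

-112m + 224n - 352m² + 632mn + 144n² + 416m²n + 184mn² + 16n³ - 256m³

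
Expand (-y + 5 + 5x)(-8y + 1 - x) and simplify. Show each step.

(-y + 5 + 5x)(-8y + 1 - x)
= 8y^2 - y + xy - 40y + 5 - 5x - 40xy + 5x - 5x^2    [distributive law]
= 8y^2 - 41y - 39xy + 5 - 5x^2    [combine like terms]

8y^2 - 41y - 39xy + 5 - 5x^2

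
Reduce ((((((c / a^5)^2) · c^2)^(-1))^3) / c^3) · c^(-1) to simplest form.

((((((c / a^5)^2) · c^2)^(-1))^3) / c^3) · c^(-1)
= (((((c / a^5)^2) · c^2)^(-3)) / c^3) · c^(-1)    [power of a power]
= (((((c / a^5)^2)^(-3)) · ((c^2)^(-3))) / c^3) · c^(-1)    [power of a product]
= ((((c / a^5)^(-6)) · ((c^2)^(-3))) / c^3) · c^(-1)    [power of a power]
= ((((c^(-6)) / ((a^5)^(-6))) · ((c^2)^(-3))) / c^3) · c^(-1)    [power of a quotient]
= (((c^(-6) / a^(-30)) · ((c^2)^(-3))) / c^3) · c^(-1)    [power of a power]
= (((c^(-6) / a^(-30)) · c^(-6)) / c^3) · c^(-1)    [power of a power]
= a^30c^(-16)    [quotient of powers; product of powers]

a^30c^(-16)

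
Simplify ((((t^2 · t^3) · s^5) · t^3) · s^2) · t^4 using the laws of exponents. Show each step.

s^7t^12

((((t^2 · t^3) · s^5) · t^3) · s^2) · t^4
= (((t^5 · s^5) · t^3) · s^2) · t^4    [product of powers]
= s^7t^12    [product of powers]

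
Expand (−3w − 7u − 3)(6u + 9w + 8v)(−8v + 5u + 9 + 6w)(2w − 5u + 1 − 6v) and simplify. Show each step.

3750uvw^2 + 3094u^2vw + 5784uvw − 1216uv^2w + 1791u^2w^2 + 2865u^3w + 3267u^2w − 540uw^2 − 81uw − 432uw^3 + 1116vw^3 + 2214vw^2 − 48v^2w^2 − 972w^3 − 891w^2 − 324w^4 + 1440v^2w − 1152v^3w + 882vw + 980u^3v + 5264u^2v − 2576u^2v^2 + 1050u^4 + 2130u^3 + 342u^2 + 2368uv^2 − 2688uv^3 + 1572uv − 162u − 243w + 1488v^2 − 1152v^3 − 216v

(−3w − 7u − 3)(6u + 9w + 8v)(−8v + 5u + 9 + 6w)(2w − 5u + 1 − 6v)
= (−18uw − 27w^2 − 24vw − 42u^2 − 63uw − 56uv − 18u − 27w − 24v)(−8v + 5u + 9 + 6w)(2w − 5u + 1 − 6v)    [distributive law]
= (−81uw − 27w^2 − 24vw − 42u^2 − 56uv − 18u − 27w − 24v)(−8v + 5u + 9 + 6w)(2w − 5u + 1 − 6v)    [combine like terms]
= (648uvw − 405u^2w − 729uw − 486uw^2 + 216vw^2 − 135uw^2 − 243w^2 − 162w^3 + 192v^2w − 120uvw − 216vw − 144vw^2 + 336u^2v − 210u^3 − 378u^2 − 252u^2w + 448uv^2 − 280u^2v − 504uv − 336uvw + 144uv − 90u^2 − 162u − 108uw + 216vw − 135uw − 243w − 162w^2 + 192v^2 − 120uv − 216v − 144vw)(2w − 5u + 1 − 6v)    [distributive law]
= (192uvw − 657u^2w − 972uw − 621uw^2 + 72vw^2 − 405w^2 − 162w^3 + 192v^2w − 144vw + 56u^2v − 210u^3 − 468u^2 + 448uv^2 − 480uv − 162u − 243w + 192v^2 − 216v)(2w − 5u + 1 − 6v)    [combine like terms]
= 384uvw^2 − 960u^2vw + 192uvw − 1152uv^2w − 1314u^2w^2 + 3285u^3w − 657u^2w + 3942u^2vw − 1944uw^2 + 4860u^2w − 972uw + 5832uvw − 1242uw^3 + 3105u^2w^2 − 621uw^2 + 3726uvw^2 + 144vw^3 − 360uvw^2 + 72vw^2 − 432v^2w^2 − 810w^3 + 2025uw^2 − 405w^2 + 2430vw^2 − 324w^4 + 810uw^3 − 162w^3 + 972vw^3 + 384v^2w^2 − 960uv^2w + 192v^2w − 1152v^3w − 288vw^2 + 720uvw − 144vw + 864v^2w + 112u^2vw − 280u^3v + 56u^2v − 336u^2v^2 − 420u^3w + 1050u^4 − 210u^3 + 1260u^3v − 936u^2w + 2340u^3 − 468u^2 + 2808u^2v + 896uv^2w − 2240u^2v^2 + 448uv^2 − 2688uv^3 − 960uvw + 2400u^2v − 480uv + 2880uv^2 − 324uw + 810u^2 − 162u + 972uv − 486w^2 + 1215uw − 243w + 1458vw + 384v^2w − 960uv^2 + 192v^2 − 1152v^3 − 432vw + 1080uv − 216v + 1296v^2    [distributive law]
= 3750uvw^2 + 3094u^2vw + 5784uvw − 1216uv^2w + 1791u^2w^2 + 2865u^3w + 3267u^2w − 540uw^2 − 81uw − 432uw^3 + 1116vw^3 + 2214vw^2 − 48v^2w^2 − 972w^3 − 891w^2 − 324w^4 + 1440v^2w − 1152v^3w + 882vw + 980u^3v + 5264u^2v − 2576u^2v^2 + 1050u^4 + 2130u^3 + 342u^2 + 2368uv^2 − 2688uv^3 + 1572uv − 162u − 243w + 1488v^2 − 1152v^3 − 216v    [combine like terms]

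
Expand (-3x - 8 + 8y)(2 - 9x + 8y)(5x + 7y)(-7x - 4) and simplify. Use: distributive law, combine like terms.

(-3x - 8 + 8y)(2 - 9x + 8y)(5x + 7y)(-7x - 4)
= (-6x + 27x² - 24xy - 16 + 72x - 64y + 16y - 72xy + 64y²)(5x + 7y)(-7x - 4)    [distributive law]
= (66x + 27x² - 96xy - 16 - 48y + 64y²)(5x + 7y)(-7x - 4)    [combine like terms]
= (330x² + 462xy + 135x³ + 189x²y - 480x²y - 672xy² - 80x - 112y - 240xy - 336y² + 320xy² + 448y³)(-7x - 4)    [distributive law]
= (330x² + 222xy + 135x³ - 291x²y - 352xy² - 80x - 112y - 336y² + 448y³)(-7x - 4)    [combine like terms]
= -2310x³ - 1320x² - 1554x²y - 888xy - 945x⁴ - 540x³ + 2037x³y + 1164x²y + 2464x²y² + 1408xy² + 560x² + 320x + 784xy + 448y + 2352xy² + 1344y² - 3136xy³ - 1792y³    [distributive law]
= -2850x³ - 760x² - 390x²y - 104xy - 945x⁴ + 2037x³y + 2464x²y² + 3760xy² + 320x + 448y + 1344y² - 3136xy³ - 1792y³    [combine like terms]

-2850x³ - 760x² - 390x²y - 104xy - 945x⁴ + 2037x³y + 2464x²y² + 3760xy² + 320x + 448y + 1344y² - 3136xy³ - 1792y³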